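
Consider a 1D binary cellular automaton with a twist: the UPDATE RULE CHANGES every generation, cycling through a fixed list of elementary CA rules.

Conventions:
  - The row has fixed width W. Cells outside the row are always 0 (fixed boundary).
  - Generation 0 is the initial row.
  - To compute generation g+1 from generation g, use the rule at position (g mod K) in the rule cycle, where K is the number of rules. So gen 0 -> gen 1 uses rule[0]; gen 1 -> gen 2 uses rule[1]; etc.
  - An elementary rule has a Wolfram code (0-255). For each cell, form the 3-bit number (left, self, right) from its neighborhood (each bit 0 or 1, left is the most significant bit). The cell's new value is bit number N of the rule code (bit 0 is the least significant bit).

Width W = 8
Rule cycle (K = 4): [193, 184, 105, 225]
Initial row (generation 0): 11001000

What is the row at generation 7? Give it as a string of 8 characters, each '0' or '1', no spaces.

Answer: 00010001

Derivation:
Gen 0: 11001000
Gen 1 (rule 193): 01000011
Gen 2 (rule 184): 00100010
Gen 3 (rule 105): 10001000
Gen 4 (rule 225): 00100011
Gen 5 (rule 193): 10001001
Gen 6 (rule 184): 01000100
Gen 7 (rule 105): 00010001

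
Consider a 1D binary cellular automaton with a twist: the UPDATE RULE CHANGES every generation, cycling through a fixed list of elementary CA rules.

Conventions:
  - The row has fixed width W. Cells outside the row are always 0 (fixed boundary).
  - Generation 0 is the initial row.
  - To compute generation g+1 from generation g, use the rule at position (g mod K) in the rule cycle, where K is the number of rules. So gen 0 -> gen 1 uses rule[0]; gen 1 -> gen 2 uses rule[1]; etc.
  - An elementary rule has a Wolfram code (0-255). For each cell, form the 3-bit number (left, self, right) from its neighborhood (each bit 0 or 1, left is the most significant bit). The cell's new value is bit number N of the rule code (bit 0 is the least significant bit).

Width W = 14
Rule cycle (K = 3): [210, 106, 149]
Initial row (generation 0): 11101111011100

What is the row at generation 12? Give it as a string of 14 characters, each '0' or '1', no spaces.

Answer: 11101100001011

Derivation:
Gen 0: 11101111011100
Gen 1 (rule 210): 01100111001110
Gen 2 (rule 106): 11101101011010
Gen 3 (rule 149): 01000001000011
Gen 4 (rule 210): 10100010100101
Gen 5 (rule 106): 01000101001010
Gen 6 (rule 149): 01110101101011
Gen 7 (rule 210): 10110000100001
Gen 8 (rule 106): 01110001000010
Gen 9 (rule 149): 00101101111011
Gen 10 (rule 210): 01000100111001
Gen 11 (rule 106): 10001001101010
Gen 12 (rule 149): 11101100001011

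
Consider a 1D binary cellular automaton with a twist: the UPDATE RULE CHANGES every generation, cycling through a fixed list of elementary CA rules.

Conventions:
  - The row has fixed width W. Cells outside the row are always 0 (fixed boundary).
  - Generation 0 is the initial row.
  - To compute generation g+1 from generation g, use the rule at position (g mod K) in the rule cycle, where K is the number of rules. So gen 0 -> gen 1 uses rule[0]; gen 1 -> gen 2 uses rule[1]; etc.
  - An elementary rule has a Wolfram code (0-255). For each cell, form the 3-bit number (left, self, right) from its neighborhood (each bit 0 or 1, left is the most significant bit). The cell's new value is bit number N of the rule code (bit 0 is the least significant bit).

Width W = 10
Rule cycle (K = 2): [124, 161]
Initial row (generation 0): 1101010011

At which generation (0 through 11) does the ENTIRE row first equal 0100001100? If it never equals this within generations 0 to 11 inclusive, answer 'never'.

Answer: 8

Derivation:
Gen 0: 1101010011
Gen 1 (rule 124): 1111111011
Gen 2 (rule 161): 0111110100
Gen 3 (rule 124): 0100011110
Gen 4 (rule 161): 0001001100
Gen 5 (rule 124): 0001101110
Gen 6 (rule 161): 1100010100
Gen 7 (rule 124): 1110011110
Gen 8 (rule 161): 0100001100
Gen 9 (rule 124): 0110001110
Gen 10 (rule 161): 0000100100
Gen 11 (rule 124): 0000110110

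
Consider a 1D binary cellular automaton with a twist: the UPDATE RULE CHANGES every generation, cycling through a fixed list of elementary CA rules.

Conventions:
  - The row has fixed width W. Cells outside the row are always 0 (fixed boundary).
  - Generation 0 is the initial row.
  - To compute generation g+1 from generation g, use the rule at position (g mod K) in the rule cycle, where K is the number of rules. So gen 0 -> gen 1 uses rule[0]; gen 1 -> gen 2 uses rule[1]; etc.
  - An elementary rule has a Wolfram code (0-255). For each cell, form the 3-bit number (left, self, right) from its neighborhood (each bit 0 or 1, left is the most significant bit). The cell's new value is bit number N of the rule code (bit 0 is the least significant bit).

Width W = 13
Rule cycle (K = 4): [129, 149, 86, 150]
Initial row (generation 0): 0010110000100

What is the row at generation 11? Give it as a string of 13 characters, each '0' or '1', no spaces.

Gen 0: 0010110000100
Gen 1 (rule 129): 1000000110001
Gen 2 (rule 149): 1111110001101
Gen 3 (rule 86): 0000011010101
Gen 4 (rule 150): 0000100010101
Gen 5 (rule 129): 1110001000000
Gen 6 (rule 149): 0101101111111
Gen 7 (rule 86): 1100100000001
Gen 8 (rule 150): 0011110000011
Gen 9 (rule 129): 1001100111000
Gen 10 (rule 149): 1100010010111
Gen 11 (rule 86): 0110111110001

Answer: 0110111110001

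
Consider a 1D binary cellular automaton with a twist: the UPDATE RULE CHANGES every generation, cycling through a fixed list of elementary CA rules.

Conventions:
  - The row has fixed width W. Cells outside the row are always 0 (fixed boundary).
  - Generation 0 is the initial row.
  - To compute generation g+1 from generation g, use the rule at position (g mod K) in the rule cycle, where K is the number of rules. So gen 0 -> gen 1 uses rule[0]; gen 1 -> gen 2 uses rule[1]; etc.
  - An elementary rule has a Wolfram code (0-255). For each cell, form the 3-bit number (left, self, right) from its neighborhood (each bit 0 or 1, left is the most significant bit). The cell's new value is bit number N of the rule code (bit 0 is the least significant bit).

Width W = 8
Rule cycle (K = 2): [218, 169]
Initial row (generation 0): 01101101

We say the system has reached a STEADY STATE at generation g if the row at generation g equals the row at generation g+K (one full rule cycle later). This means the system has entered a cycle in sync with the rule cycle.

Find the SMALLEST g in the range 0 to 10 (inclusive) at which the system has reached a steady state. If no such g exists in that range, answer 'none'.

Gen 0: 01101101
Gen 1 (rule 218): 11101100
Gen 2 (rule 169): 11011001
Gen 3 (rule 218): 11011110
Gen 4 (rule 169): 10111100
Gen 5 (rule 218): 00111110
Gen 6 (rule 169): 10111100
Gen 7 (rule 218): 00111110
Gen 8 (rule 169): 10111100
Gen 9 (rule 218): 00111110
Gen 10 (rule 169): 10111100
Gen 11 (rule 218): 00111110
Gen 12 (rule 169): 10111100

Answer: 4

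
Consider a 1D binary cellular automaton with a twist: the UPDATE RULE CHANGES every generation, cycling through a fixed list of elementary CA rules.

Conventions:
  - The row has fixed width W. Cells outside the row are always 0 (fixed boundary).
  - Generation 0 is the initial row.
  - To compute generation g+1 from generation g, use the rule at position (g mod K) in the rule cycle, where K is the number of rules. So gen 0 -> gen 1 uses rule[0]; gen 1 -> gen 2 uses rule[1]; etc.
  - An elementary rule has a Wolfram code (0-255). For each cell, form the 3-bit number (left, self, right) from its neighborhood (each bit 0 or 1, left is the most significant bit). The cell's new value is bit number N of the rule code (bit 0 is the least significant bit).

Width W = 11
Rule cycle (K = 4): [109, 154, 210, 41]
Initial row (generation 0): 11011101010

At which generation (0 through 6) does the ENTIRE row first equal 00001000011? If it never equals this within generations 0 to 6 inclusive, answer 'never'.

Gen 0: 11011101010
Gen 1 (rule 109): 11110111110
Gen 2 (rule 154): 11100111101
Gen 3 (rule 210): 01111011100
Gen 4 (rule 41): 01000110001
Gen 5 (rule 109): 01010110101
Gen 6 (rule 154): 10000100000

Answer: never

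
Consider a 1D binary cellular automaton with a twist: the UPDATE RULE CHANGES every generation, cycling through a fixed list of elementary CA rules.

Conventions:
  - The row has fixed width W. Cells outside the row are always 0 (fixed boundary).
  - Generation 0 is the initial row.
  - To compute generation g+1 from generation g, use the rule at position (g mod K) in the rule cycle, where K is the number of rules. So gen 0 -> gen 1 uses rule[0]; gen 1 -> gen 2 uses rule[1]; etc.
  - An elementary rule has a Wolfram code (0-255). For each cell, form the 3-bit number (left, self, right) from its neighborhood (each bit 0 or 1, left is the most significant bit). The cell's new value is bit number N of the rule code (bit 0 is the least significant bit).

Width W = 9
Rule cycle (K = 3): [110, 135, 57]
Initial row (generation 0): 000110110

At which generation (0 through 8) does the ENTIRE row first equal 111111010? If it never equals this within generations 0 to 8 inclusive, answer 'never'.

Gen 0: 000110110
Gen 1 (rule 110): 001111110
Gen 2 (rule 135): 110111100
Gen 3 (rule 57): 101100011
Gen 4 (rule 110): 111100111
Gen 5 (rule 135): 011001010
Gen 6 (rule 57): 010100101
Gen 7 (rule 110): 111101111
Gen 8 (rule 135): 011000110

Answer: never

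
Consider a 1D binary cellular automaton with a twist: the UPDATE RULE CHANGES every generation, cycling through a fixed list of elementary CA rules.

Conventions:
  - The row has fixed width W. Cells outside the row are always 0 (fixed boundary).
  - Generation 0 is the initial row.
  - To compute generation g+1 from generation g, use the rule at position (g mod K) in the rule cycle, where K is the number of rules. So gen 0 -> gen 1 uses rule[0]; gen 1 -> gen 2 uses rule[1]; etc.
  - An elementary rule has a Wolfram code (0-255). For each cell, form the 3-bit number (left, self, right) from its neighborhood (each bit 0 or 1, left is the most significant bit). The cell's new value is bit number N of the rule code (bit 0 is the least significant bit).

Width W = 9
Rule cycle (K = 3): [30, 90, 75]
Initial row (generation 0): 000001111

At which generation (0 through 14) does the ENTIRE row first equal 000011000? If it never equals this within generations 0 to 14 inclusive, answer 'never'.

Answer: 1

Derivation:
Gen 0: 000001111
Gen 1 (rule 30): 000011000
Gen 2 (rule 90): 000111100
Gen 3 (rule 75): 111100101
Gen 4 (rule 30): 100011101
Gen 5 (rule 90): 010110100
Gen 6 (rule 75): 100110001
Gen 7 (rule 30): 111101011
Gen 8 (rule 90): 100100011
Gen 9 (rule 75): 001001111
Gen 10 (rule 30): 011111000
Gen 11 (rule 90): 110001100
Gen 12 (rule 75): 110111101
Gen 13 (rule 30): 100100001
Gen 14 (rule 90): 011010010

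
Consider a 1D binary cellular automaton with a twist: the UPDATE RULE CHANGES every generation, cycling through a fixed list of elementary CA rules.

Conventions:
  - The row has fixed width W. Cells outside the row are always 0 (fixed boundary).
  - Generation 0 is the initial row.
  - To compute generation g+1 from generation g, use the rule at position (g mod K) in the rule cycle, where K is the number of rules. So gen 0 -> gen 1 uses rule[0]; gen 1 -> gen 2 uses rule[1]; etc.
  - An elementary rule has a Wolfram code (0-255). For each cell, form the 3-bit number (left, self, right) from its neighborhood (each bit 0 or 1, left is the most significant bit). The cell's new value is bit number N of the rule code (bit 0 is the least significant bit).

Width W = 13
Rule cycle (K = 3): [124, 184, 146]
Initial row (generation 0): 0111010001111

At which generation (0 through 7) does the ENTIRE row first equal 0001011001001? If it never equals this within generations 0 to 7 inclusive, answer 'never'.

Gen 0: 0111010001111
Gen 1 (rule 124): 0101111001001
Gen 2 (rule 184): 0011110100100
Gen 3 (rule 146): 0101100011010
Gen 4 (rule 124): 0111110011111
Gen 5 (rule 184): 0111101011110
Gen 6 (rule 146): 1011000001101
Gen 7 (rule 124): 1111100001111

Answer: never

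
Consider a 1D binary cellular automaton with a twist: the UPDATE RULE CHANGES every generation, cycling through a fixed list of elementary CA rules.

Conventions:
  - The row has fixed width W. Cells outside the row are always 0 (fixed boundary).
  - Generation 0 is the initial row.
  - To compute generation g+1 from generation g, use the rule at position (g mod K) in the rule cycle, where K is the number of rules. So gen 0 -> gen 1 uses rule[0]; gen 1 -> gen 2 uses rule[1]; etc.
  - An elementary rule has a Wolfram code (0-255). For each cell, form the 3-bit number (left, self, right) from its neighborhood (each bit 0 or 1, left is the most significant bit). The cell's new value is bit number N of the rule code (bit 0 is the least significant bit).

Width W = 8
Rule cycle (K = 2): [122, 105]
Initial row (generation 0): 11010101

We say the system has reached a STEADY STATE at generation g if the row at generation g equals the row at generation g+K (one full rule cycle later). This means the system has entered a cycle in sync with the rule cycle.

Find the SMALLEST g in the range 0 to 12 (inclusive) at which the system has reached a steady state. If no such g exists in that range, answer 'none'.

Answer: none

Derivation:
Gen 0: 11010101
Gen 1 (rule 122): 11101010
Gen 2 (rule 105): 10110100
Gen 3 (rule 122): 01111010
Gen 4 (rule 105): 01001100
Gen 5 (rule 122): 10111110
Gen 6 (rule 105): 01100010
Gen 7 (rule 122): 11110101
Gen 8 (rule 105): 10011010
Gen 9 (rule 122): 01111101
Gen 10 (rule 105): 01000110
Gen 11 (rule 122): 10101111
Gen 12 (rule 105): 01011001
Gen 13 (rule 122): 10111110
Gen 14 (rule 105): 01100010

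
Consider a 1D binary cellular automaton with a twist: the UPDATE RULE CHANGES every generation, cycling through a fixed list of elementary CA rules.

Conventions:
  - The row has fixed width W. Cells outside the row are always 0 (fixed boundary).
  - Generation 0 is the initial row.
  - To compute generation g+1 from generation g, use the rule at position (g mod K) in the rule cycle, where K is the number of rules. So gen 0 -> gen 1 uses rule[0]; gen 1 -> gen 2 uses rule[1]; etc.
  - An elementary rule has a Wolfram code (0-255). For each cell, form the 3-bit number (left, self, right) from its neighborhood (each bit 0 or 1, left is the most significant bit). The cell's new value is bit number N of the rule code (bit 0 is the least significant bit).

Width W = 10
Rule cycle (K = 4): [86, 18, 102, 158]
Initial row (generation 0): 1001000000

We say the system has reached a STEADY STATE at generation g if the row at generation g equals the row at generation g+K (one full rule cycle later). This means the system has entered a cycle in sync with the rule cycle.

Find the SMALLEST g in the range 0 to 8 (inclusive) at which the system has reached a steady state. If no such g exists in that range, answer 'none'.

Gen 0: 1001000000
Gen 1 (rule 86): 1111100000
Gen 2 (rule 18): 0000010000
Gen 3 (rule 102): 0000110000
Gen 4 (rule 158): 0001101000
Gen 5 (rule 86): 0010101100
Gen 6 (rule 18): 0100000010
Gen 7 (rule 102): 1100000110
Gen 8 (rule 158): 1010001101
Gen 9 (rule 86): 1011010101
Gen 10 (rule 18): 0000000000
Gen 11 (rule 102): 0000000000
Gen 12 (rule 158): 0000000000

Answer: none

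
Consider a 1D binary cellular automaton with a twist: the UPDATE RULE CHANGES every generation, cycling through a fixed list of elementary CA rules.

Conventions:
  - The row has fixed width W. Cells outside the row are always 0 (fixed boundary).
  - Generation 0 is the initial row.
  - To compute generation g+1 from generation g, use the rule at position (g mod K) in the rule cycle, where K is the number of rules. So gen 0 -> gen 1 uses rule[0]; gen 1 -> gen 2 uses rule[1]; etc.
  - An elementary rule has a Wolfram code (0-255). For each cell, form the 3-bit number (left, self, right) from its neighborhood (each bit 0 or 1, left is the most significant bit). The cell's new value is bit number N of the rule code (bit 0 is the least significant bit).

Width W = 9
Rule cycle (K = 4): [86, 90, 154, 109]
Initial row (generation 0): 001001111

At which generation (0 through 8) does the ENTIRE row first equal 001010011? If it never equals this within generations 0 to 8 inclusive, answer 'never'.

Gen 0: 001001111
Gen 1 (rule 86): 011110001
Gen 2 (rule 90): 110011010
Gen 3 (rule 154): 101110001
Gen 4 (rule 109): 111010101
Gen 5 (rule 86): 001010101
Gen 6 (rule 90): 010000000
Gen 7 (rule 154): 101000000
Gen 8 (rule 109): 111011111

Answer: never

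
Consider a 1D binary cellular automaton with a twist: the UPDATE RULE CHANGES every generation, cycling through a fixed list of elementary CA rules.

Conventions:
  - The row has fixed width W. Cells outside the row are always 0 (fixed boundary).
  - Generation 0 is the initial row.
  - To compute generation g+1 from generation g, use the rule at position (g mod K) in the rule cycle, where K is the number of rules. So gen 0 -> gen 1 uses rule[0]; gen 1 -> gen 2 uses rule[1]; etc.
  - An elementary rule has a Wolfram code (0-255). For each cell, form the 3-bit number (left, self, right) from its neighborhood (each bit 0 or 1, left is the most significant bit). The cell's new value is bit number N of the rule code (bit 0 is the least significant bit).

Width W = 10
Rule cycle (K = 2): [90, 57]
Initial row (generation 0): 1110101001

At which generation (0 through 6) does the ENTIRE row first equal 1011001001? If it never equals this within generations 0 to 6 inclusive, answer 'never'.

Gen 0: 1110101001
Gen 1 (rule 90): 1010000110
Gen 2 (rule 57): 0101110101
Gen 3 (rule 90): 1001010000
Gen 4 (rule 57): 0100101111
Gen 5 (rule 90): 1011001001
Gen 6 (rule 57): 0110100100

Answer: 5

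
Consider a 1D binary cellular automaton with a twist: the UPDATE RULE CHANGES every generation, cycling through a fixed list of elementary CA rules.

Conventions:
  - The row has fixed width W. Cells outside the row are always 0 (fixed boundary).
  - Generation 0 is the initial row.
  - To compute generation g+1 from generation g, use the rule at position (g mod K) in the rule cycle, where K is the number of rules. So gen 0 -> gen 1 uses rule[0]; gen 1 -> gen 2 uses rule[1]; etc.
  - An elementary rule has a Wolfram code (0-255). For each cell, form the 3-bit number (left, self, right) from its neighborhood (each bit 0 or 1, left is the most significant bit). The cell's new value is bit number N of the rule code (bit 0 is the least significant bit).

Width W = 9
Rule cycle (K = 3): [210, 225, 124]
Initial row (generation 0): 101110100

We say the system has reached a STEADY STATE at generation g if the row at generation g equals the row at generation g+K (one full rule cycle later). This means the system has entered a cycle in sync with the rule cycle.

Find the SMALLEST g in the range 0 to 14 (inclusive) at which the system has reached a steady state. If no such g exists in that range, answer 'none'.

Answer: 14

Derivation:
Gen 0: 101110100
Gen 1 (rule 210): 000110010
Gen 2 (rule 225): 110010000
Gen 3 (rule 124): 111011000
Gen 4 (rule 210): 011001100
Gen 5 (rule 225): 001000101
Gen 6 (rule 124): 001100111
Gen 7 (rule 210): 010111011
Gen 8 (rule 225): 001011101
Gen 9 (rule 124): 001110111
Gen 10 (rule 210): 010110011
Gen 11 (rule 225): 001010001
Gen 12 (rule 124): 001111001
Gen 13 (rule 210): 010111110
Gen 14 (rule 225): 001011110
Gen 15 (rule 124): 001110011
Gen 16 (rule 210): 010111101
Gen 17 (rule 225): 001011110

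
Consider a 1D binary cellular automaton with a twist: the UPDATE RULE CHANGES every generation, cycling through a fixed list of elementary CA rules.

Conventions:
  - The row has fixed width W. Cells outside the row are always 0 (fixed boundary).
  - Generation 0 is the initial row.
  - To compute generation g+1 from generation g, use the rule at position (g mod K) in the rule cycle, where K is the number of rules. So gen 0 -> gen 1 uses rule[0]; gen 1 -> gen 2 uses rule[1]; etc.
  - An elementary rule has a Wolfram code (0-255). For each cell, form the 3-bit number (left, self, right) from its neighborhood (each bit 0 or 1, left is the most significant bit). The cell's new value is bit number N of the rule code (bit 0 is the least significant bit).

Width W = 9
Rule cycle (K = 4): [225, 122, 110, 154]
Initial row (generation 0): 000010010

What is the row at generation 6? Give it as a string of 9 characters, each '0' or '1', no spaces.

Gen 0: 000010010
Gen 1 (rule 225): 111000000
Gen 2 (rule 122): 101100000
Gen 3 (rule 110): 111100000
Gen 4 (rule 154): 111010000
Gen 5 (rule 225): 011100111
Gen 6 (rule 122): 110111101

Answer: 110111101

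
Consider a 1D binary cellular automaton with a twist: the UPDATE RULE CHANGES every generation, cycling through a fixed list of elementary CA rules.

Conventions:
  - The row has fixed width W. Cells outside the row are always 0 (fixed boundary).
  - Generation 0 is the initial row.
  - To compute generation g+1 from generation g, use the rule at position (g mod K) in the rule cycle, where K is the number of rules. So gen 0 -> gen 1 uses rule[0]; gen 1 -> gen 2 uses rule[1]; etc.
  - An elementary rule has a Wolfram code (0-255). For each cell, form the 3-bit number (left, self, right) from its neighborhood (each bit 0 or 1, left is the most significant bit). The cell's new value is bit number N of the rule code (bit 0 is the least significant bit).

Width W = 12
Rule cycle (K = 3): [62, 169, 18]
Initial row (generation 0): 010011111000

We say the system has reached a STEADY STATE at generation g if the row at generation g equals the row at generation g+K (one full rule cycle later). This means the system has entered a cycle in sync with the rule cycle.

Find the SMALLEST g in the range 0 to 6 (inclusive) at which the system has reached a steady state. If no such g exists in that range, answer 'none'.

Answer: 6

Derivation:
Gen 0: 010011111000
Gen 1 (rule 62): 111110000100
Gen 2 (rule 169): 111100110001
Gen 3 (rule 18): 000011001010
Gen 4 (rule 62): 000110111111
Gen 5 (rule 169): 110101111110
Gen 6 (rule 18): 000000000001
Gen 7 (rule 62): 000000000011
Gen 8 (rule 169): 111111111010
Gen 9 (rule 18): 000000000001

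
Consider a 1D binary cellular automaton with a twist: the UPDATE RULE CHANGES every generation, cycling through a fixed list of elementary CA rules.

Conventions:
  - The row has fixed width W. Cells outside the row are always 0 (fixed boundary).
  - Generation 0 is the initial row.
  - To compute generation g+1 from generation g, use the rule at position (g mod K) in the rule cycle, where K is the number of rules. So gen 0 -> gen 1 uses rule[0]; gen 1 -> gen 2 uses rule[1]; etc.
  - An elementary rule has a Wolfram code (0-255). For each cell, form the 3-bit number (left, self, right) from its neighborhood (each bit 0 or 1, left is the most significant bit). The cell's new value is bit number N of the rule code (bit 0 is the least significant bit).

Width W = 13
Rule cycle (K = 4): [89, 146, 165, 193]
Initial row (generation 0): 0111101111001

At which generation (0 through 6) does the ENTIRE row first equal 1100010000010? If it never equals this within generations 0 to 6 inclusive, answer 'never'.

Answer: 3

Derivation:
Gen 0: 0111101111001
Gen 1 (rule 89): 0100101001100
Gen 2 (rule 146): 1011000110010
Gen 3 (rule 165): 1100010000010
Gen 4 (rule 193): 0101000111000
Gen 5 (rule 89): 0000110101111
Gen 6 (rule 146): 0001000000110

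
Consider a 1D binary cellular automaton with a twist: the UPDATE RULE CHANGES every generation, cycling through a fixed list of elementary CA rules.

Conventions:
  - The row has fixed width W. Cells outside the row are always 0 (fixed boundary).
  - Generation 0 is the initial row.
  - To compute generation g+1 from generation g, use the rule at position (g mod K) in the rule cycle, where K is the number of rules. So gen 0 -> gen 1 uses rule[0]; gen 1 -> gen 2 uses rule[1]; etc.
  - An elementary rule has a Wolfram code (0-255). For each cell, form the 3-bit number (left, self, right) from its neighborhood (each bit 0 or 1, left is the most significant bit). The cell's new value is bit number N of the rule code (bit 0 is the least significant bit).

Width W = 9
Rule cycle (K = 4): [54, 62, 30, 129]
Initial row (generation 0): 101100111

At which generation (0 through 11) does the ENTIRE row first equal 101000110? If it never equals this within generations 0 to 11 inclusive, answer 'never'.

Answer: 3

Derivation:
Gen 0: 101100111
Gen 1 (rule 54): 110011000
Gen 2 (rule 62): 101110100
Gen 3 (rule 30): 101000110
Gen 4 (rule 129): 000010000
Gen 5 (rule 54): 000111000
Gen 6 (rule 62): 001100100
Gen 7 (rule 30): 011011110
Gen 8 (rule 129): 000001100
Gen 9 (rule 54): 000010010
Gen 10 (rule 62): 000111111
Gen 11 (rule 30): 001100000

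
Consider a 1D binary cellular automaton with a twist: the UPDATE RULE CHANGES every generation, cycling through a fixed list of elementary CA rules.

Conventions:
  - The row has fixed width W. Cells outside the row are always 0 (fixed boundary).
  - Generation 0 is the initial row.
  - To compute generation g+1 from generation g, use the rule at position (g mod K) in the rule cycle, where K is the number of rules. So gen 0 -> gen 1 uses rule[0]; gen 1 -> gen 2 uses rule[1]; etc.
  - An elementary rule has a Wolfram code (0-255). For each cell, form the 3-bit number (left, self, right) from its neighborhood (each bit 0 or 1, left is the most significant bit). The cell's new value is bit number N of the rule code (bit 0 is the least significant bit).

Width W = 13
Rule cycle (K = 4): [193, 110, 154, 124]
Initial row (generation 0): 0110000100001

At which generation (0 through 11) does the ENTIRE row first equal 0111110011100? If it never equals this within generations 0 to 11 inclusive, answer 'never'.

Gen 0: 0110000100001
Gen 1 (rule 193): 0010110001100
Gen 2 (rule 110): 0111110011100
Gen 3 (rule 154): 1111101111010
Gen 4 (rule 124): 1000111001111
Gen 5 (rule 193): 0010011000111
Gen 6 (rule 110): 0110111001101
Gen 7 (rule 154): 1100110111000
Gen 8 (rule 124): 1110111101100
Gen 9 (rule 193): 0110011100101
Gen 10 (rule 110): 1110110101111
Gen 11 (rule 154): 1100100001110

Answer: 2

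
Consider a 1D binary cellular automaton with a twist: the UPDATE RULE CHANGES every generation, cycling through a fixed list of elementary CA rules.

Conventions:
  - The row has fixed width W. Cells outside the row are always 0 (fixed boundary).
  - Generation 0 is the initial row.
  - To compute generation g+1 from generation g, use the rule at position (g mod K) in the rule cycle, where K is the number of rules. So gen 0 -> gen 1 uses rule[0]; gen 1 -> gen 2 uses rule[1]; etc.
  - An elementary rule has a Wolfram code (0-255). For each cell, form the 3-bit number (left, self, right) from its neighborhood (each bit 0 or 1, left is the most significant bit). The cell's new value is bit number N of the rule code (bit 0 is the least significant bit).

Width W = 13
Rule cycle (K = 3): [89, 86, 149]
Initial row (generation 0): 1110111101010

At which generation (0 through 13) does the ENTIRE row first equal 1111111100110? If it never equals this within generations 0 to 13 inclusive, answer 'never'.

Answer: never

Derivation:
Gen 0: 1110111101010
Gen 1 (rule 89): 1010100100001
Gen 2 (rule 86): 1010111110011
Gen 3 (rule 149): 1010011101000
Gen 4 (rule 89): 0001010100111
Gen 5 (rule 86): 0011010111001
Gen 6 (rule 149): 1000010010101
Gen 7 (rule 89): 0111001000000
Gen 8 (rule 86): 1001111100000
Gen 9 (rule 149): 1100111011111
Gen 10 (rule 89): 1110101010001
Gen 11 (rule 86): 0010101011011
Gen 12 (rule 149): 1010101000000
Gen 13 (rule 89): 0000000111111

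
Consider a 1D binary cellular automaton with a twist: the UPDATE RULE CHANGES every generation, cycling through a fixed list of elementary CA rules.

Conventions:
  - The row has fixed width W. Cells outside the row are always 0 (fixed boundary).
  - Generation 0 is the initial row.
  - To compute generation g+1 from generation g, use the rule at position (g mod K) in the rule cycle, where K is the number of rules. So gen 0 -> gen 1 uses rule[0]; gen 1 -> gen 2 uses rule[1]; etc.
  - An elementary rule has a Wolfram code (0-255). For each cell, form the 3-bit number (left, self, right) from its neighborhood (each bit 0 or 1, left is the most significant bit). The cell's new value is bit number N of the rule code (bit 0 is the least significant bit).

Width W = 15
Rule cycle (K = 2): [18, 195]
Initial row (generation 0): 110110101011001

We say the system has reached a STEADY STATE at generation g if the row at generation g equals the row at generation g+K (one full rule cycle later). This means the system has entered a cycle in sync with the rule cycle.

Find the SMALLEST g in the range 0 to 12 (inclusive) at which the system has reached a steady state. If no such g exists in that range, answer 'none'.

Answer: 3

Derivation:
Gen 0: 110110101011001
Gen 1 (rule 18): 000000000000110
Gen 2 (rule 195): 111111111111010
Gen 3 (rule 18): 000000000000001
Gen 4 (rule 195): 111111111111110
Gen 5 (rule 18): 000000000000001
Gen 6 (rule 195): 111111111111110
Gen 7 (rule 18): 000000000000001
Gen 8 (rule 195): 111111111111110
Gen 9 (rule 18): 000000000000001
Gen 10 (rule 195): 111111111111110
Gen 11 (rule 18): 000000000000001
Gen 12 (rule 195): 111111111111110
Gen 13 (rule 18): 000000000000001
Gen 14 (rule 195): 111111111111110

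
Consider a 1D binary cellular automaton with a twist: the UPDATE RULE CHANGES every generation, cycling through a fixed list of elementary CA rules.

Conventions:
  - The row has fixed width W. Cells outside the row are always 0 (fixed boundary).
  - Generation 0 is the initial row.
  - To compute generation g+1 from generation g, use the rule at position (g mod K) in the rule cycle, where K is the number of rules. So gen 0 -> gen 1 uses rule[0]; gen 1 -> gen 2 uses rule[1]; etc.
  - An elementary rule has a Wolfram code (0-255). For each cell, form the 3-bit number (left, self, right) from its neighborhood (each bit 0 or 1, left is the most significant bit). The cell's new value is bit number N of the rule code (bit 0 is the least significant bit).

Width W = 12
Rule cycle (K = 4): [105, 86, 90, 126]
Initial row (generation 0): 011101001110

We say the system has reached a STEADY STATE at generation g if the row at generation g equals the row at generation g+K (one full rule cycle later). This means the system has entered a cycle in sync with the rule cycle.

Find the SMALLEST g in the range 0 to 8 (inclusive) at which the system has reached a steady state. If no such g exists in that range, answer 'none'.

Answer: none

Derivation:
Gen 0: 011101001110
Gen 1 (rule 105): 010110001010
Gen 2 (rule 86): 110011011011
Gen 3 (rule 90): 111111011011
Gen 4 (rule 126): 100001111111
Gen 5 (rule 105): 001101000001
Gen 6 (rule 86): 010101100011
Gen 7 (rule 90): 100001110111
Gen 8 (rule 126): 110011011101
Gen 9 (rule 105): 110011110110
Gen 10 (rule 86): 011100010011
Gen 11 (rule 90): 110110101111
Gen 12 (rule 126): 111111111001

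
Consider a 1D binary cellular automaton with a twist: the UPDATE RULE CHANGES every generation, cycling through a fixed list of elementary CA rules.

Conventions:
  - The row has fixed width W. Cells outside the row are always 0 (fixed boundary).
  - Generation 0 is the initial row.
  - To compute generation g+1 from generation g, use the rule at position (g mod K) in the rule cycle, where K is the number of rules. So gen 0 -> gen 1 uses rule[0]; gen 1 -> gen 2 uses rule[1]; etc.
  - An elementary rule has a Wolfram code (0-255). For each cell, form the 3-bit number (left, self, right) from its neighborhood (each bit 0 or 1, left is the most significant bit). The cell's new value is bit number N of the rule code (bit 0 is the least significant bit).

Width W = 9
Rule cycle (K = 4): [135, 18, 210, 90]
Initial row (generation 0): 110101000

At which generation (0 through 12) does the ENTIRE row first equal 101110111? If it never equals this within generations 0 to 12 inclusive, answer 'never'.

Answer: 5

Derivation:
Gen 0: 110101000
Gen 1 (rule 135): 000101011
Gen 2 (rule 18): 001000000
Gen 3 (rule 210): 010100000
Gen 4 (rule 90): 100010000
Gen 5 (rule 135): 101110111
Gen 6 (rule 18): 000000000
Gen 7 (rule 210): 000000000
Gen 8 (rule 90): 000000000
Gen 9 (rule 135): 111111111
Gen 10 (rule 18): 000000000
Gen 11 (rule 210): 000000000
Gen 12 (rule 90): 000000000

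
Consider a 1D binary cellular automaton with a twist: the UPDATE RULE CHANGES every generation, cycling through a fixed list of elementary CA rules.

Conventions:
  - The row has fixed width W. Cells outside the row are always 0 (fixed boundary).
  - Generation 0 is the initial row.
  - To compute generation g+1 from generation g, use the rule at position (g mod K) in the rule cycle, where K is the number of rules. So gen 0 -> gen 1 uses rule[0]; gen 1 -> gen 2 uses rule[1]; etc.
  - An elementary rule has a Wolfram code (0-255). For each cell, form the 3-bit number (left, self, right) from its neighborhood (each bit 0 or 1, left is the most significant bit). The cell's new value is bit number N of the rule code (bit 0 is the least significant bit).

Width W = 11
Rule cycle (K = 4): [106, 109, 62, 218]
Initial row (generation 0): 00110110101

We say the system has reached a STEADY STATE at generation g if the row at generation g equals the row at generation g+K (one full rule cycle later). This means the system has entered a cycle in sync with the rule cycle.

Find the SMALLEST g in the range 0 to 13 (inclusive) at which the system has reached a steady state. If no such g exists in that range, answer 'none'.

Gen 0: 00110110101
Gen 1 (rule 106): 01111111010
Gen 2 (rule 109): 01000001110
Gen 3 (rule 62): 11100011001
Gen 4 (rule 218): 11110111110
Gen 5 (rule 106): 10011100010
Gen 6 (rule 109): 10010101010
Gen 7 (rule 62): 11111111111
Gen 8 (rule 218): 11111111111
Gen 9 (rule 106): 10000000001
Gen 10 (rule 109): 10111111101
Gen 11 (rule 62): 11100000011
Gen 12 (rule 218): 11110000111
Gen 13 (rule 106): 10010001101
Gen 14 (rule 109): 10010101111
Gen 15 (rule 62): 11111111000
Gen 16 (rule 218): 11111111100
Gen 17 (rule 106): 10000000100

Answer: none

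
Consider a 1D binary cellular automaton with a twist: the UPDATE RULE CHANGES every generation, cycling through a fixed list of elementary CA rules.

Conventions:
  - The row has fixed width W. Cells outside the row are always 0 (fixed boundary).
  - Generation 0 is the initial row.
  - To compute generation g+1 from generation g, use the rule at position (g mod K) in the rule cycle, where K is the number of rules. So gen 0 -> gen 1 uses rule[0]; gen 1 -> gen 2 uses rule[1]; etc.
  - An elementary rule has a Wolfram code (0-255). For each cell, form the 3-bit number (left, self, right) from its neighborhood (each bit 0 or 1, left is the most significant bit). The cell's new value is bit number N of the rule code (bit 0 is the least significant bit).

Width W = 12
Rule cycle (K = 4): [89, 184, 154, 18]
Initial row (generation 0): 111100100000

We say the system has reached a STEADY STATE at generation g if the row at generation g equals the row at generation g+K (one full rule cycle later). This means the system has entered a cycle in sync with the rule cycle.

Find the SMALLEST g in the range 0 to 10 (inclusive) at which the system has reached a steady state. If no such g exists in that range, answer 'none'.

Gen 0: 111100100000
Gen 1 (rule 89): 100110011111
Gen 2 (rule 184): 010101011110
Gen 3 (rule 154): 100000011101
Gen 4 (rule 18): 010000100000
Gen 5 (rule 89): 001110011111
Gen 6 (rule 184): 001101011110
Gen 7 (rule 154): 011000011101
Gen 8 (rule 18): 100100100000
Gen 9 (rule 89): 010010011111
Gen 10 (rule 184): 001001011110
Gen 11 (rule 154): 010110011101
Gen 12 (rule 18): 100001100000
Gen 13 (rule 89): 011101111111
Gen 14 (rule 184): 011011111110

Answer: none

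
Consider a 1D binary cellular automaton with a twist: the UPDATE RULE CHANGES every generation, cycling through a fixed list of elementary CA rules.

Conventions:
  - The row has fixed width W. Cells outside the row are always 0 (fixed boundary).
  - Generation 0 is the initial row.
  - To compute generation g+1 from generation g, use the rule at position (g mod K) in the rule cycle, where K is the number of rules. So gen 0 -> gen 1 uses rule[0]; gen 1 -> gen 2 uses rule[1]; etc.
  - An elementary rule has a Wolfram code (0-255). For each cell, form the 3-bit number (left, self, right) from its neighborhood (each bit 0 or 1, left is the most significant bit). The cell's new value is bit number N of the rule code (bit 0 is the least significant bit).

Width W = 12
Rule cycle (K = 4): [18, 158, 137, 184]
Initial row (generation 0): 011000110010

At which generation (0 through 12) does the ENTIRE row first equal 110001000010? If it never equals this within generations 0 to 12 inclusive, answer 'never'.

Answer: never

Derivation:
Gen 0: 011000110010
Gen 1 (rule 18): 100101001101
Gen 2 (rule 158): 111101111001
Gen 3 (rule 137): 111001110000
Gen 4 (rule 184): 110101101000
Gen 5 (rule 18): 000000000100
Gen 6 (rule 158): 000000001110
Gen 7 (rule 137): 111111101100
Gen 8 (rule 184): 111111011010
Gen 9 (rule 18): 000000000001
Gen 10 (rule 158): 000000000011
Gen 11 (rule 137): 111111111010
Gen 12 (rule 184): 111111110101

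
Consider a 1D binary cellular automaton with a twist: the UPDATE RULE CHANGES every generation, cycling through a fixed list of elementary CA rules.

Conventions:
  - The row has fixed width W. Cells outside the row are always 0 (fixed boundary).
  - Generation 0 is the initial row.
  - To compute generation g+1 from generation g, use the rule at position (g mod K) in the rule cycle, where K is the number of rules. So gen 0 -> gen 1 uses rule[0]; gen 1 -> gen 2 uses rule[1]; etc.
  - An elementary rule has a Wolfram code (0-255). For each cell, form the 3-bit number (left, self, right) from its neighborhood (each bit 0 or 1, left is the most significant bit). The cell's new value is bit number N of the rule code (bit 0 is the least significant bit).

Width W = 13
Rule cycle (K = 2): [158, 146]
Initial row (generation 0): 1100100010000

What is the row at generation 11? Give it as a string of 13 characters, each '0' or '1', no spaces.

Answer: 0011011010000

Derivation:
Gen 0: 1100100010000
Gen 1 (rule 158): 1011110111000
Gen 2 (rule 146): 0001100010100
Gen 3 (rule 158): 0011010110110
Gen 4 (rule 146): 0100000000001
Gen 5 (rule 158): 1110000000011
Gen 6 (rule 146): 0101000000100
Gen 7 (rule 158): 1101100001110
Gen 8 (rule 146): 0000010010101
Gen 9 (rule 158): 0000111110101
Gen 10 (rule 146): 0001011100000
Gen 11 (rule 158): 0011011010000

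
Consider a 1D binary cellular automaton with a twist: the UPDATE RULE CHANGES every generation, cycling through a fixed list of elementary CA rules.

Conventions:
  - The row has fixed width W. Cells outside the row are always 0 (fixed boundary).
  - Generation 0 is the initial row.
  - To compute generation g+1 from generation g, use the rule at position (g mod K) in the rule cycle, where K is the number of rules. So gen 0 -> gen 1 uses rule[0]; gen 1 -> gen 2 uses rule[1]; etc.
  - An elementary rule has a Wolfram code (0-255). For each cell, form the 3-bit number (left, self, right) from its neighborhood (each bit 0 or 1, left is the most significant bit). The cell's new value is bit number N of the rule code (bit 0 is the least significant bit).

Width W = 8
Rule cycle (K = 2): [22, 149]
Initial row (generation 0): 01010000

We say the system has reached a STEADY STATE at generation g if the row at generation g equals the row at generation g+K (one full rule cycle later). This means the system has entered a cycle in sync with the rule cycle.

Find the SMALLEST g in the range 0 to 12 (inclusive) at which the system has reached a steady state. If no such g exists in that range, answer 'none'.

Gen 0: 01010000
Gen 1 (rule 22): 11011000
Gen 2 (rule 149): 00000111
Gen 3 (rule 22): 00001000
Gen 4 (rule 149): 11101111
Gen 5 (rule 22): 00000000
Gen 6 (rule 149): 11111111
Gen 7 (rule 22): 00000000
Gen 8 (rule 149): 11111111
Gen 9 (rule 22): 00000000
Gen 10 (rule 149): 11111111
Gen 11 (rule 22): 00000000
Gen 12 (rule 149): 11111111
Gen 13 (rule 22): 00000000
Gen 14 (rule 149): 11111111

Answer: 5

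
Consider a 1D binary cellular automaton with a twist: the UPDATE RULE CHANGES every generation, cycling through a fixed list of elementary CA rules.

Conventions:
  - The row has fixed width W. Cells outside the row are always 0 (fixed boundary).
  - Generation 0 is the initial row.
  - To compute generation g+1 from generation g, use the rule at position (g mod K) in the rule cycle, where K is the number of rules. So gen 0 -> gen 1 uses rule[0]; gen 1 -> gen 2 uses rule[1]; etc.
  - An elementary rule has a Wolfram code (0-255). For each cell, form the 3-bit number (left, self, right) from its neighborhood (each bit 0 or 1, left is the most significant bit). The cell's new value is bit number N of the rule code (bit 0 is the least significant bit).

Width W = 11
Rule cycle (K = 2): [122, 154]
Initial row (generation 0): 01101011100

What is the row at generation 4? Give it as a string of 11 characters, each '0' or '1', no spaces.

Gen 0: 01101011100
Gen 1 (rule 122): 11110110110
Gen 2 (rule 154): 11100100101
Gen 3 (rule 122): 10111011010
Gen 4 (rule 154): 00110010001

Answer: 00110010001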